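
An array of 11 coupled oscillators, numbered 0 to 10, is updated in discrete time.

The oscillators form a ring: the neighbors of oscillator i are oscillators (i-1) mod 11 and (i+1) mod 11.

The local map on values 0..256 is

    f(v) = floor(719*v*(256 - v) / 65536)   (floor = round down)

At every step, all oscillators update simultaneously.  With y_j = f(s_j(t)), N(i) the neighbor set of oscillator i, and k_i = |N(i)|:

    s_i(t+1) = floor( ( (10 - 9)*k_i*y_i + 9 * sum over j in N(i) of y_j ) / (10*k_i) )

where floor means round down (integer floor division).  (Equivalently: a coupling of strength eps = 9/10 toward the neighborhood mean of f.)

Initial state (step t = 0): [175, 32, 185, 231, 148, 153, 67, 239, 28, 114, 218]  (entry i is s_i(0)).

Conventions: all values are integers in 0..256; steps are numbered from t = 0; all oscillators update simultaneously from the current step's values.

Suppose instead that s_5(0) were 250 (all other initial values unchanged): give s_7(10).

Answer: s_7(10) = 163
Key observation: This trace re-runs the system from the modified initial state.

Derivation:
t=0: [175, 32, 185, 231, 148, 250, 67, 239, 28, 114, 218]
t=1: [91, 142, 77, 149, 53, 142, 40, 98, 106, 89, 158]
t=2: [172, 159, 173, 138, 169, 113, 165, 137, 166, 170, 164]
t=3: [166, 158, 171, 160, 175, 163, 176, 164, 168, 163, 159]
t=4: [168, 161, 167, 158, 165, 155, 164, 158, 165, 165, 164]
t=5: [165, 162, 167, 164, 169, 165, 169, 164, 166, 164, 163]
t=6: [166, 163, 165, 162, 164, 161, 164, 162, 164, 164, 164]
t=7: [165, 163, 166, 164, 166, 165, 166, 165, 165, 165, 164]
t=8: [165, 163, 165, 163, 164, 163, 163, 163, 164, 164, 164]
t=9: [165, 164, 165, 164, 165, 165, 166, 165, 165, 165, 164]
t=10: [164, 164, 164, 164, 164, 163, 163, 163, 164, 164, 164]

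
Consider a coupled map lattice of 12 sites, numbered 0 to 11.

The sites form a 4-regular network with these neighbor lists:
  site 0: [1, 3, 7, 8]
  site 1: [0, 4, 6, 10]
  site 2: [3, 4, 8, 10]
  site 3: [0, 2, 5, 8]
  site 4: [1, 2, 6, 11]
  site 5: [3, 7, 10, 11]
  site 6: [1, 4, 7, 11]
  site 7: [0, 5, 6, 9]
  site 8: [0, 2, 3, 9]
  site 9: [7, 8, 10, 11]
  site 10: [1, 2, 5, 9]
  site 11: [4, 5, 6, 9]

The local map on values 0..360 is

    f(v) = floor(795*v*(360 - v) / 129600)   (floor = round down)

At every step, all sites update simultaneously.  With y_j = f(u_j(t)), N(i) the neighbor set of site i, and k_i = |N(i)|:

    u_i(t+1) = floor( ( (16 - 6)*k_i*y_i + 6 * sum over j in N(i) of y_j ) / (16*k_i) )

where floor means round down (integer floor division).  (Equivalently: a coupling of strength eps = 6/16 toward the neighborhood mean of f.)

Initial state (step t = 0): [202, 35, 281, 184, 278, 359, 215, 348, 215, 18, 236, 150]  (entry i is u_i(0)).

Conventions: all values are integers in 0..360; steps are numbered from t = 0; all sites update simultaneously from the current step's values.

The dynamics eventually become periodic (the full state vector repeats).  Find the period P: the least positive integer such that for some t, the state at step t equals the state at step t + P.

Simulating step by step:
t=0: [202, 35, 281, 184, 278, 359, 215, 348, 215, 18, 236, 150]
t=1: [167, 109, 151, 172, 142, 57, 159, 55, 172, 78, 134, 155]
t=2: [185, 176, 192, 188, 188, 129, 183, 123, 191, 147, 171, 179]
t=3: [196, 198, 197, 196, 197, 186, 196, 183, 197, 192, 195, 195]
t=4: [196, 196, 196, 196, 196, 197, 196, 197, 196, 197, 196, 197]
t=5: [196, 197, 197, 196, 196, 196, 196, 196, 196, 196, 196, 196]
t=6: [196, 196, 196, 196, 196, 197, 196, 197, 196, 197, 196, 197]

Answer: 2
Key observation: The state at step 4, [196, 196, 196, 196, 196, 197, 196, 197, 196, 197, 196, 197], reappears at step 6 — and no state repeats earlier — so the cycle the system enters has period 2.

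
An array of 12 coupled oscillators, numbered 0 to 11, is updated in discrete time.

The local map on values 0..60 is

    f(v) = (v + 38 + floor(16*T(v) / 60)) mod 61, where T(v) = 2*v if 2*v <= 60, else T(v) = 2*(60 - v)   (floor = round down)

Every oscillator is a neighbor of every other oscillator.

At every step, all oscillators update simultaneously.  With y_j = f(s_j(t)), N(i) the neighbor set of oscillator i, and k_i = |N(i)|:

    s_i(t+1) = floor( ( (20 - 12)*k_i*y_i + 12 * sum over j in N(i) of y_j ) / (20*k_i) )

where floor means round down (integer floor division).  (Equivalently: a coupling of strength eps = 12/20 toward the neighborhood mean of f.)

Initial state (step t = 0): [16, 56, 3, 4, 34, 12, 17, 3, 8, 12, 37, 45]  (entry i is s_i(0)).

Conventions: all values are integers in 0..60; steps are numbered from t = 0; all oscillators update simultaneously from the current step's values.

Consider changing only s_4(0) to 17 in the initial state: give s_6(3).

Answer: s_6(3) = 6
Key observation: This trace re-runs the system from the modified initial state.

Derivation:
t=0: [16, 56, 3, 4, 17, 12, 17, 3, 8, 12, 37, 45]
t=1: [21, 33, 35, 36, 22, 40, 22, 35, 38, 40, 30, 31]
t=2: [16, 22, 22, 22, 17, 23, 17, 22, 22, 23, 21, 21]
t=3: [5, 8, 8, 8, 6, 9, 6, 8, 8, 9, 8, 8]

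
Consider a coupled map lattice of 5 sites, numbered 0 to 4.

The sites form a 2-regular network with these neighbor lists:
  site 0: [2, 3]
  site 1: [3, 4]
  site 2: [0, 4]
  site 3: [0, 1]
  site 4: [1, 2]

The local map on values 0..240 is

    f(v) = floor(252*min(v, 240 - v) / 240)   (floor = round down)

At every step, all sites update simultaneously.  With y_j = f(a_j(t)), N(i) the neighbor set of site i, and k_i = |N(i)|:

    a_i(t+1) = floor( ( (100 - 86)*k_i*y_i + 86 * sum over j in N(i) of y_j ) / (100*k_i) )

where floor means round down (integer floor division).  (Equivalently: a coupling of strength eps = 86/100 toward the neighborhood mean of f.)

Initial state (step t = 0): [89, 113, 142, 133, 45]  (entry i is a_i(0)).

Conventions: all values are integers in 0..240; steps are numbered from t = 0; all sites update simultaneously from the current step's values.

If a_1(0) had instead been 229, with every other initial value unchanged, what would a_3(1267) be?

Answer: a_3(1267) = 123
Key observation: The state at step 14, [122, 122, 122, 122, 122], reappears at step 16: the system is in a cycle of period 2 from step 14 on.  Therefore the state at step 1267 equals the state at step 14 + ((1267 - 14) mod 2) = 15, which is [123, 123, 123, 123, 123].

Derivation:
t=0: [89, 229, 142, 133, 45]
t=1: [105, 69, 74, 60, 55]
t=2: [75, 61, 82, 87, 72]
t=3: [87, 80, 77, 73, 75]
t=4: [79, 77, 83, 85, 81]
t=5: [87, 86, 83, 82, 83]
t=6: [87, 86, 88, 89, 88]
t=7: [92, 92, 91, 90, 91]
t=8: [94, 94, 95, 95, 95]
t=9: [98, 98, 98, 98, 98]
t=10: [102, 102, 102, 102, 102]
t=11: [107, 107, 107, 107, 107]
t=12: [112, 112, 112, 112, 112]
t=13: [117, 117, 117, 117, 117]
t=14: [122, 122, 122, 122, 122]
t=15: [123, 123, 123, 123, 123]
t=16: [122, 122, 122, 122, 122]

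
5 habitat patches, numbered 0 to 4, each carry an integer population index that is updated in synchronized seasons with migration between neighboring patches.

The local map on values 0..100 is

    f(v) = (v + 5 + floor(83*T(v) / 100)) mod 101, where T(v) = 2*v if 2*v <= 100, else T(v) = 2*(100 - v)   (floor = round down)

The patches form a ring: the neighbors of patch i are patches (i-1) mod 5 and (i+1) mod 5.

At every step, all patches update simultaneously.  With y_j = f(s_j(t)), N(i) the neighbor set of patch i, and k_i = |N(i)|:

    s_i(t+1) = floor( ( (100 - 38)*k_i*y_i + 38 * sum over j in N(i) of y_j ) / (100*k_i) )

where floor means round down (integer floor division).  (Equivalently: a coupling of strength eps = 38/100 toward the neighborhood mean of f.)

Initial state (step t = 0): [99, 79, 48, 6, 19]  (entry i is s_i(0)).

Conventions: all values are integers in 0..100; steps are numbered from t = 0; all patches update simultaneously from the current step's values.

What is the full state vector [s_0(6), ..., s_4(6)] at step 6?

Simulating step by step:
t=0: [99, 79, 48, 6, 19]
t=1: [16, 17, 26, 28, 38]
t=2: [39, 53, 70, 63, 27]
t=3: [25, 27, 26, 36, 53]
t=4: [65, 74, 79, 82, 54]
t=5: [27, 21, 17, 18, 29]
t=6: [74, 61, 52, 57, 75]

Answer: [74, 61, 52, 57, 75]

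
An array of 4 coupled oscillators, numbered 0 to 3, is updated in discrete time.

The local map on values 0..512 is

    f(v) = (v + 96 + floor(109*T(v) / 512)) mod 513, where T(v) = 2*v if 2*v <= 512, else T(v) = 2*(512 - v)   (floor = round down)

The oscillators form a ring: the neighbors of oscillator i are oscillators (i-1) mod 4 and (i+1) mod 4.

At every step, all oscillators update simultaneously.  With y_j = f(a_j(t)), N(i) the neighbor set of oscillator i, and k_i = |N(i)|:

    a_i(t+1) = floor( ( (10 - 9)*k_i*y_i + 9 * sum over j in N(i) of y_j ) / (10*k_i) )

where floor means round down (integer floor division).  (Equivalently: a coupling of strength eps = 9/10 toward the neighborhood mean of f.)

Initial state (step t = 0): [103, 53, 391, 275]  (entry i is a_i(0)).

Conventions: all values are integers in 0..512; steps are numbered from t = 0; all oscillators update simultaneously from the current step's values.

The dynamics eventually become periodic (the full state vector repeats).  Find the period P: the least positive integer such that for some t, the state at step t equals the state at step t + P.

Answer: 14
Key observation: The state at step 72, [399, 486, 399, 486], reappears at step 86 — and no state repeats earlier — so the cycle the system enters has period 14.

Derivation:
t=0: [103, 53, 391, 275]
t=1: [313, 137, 291, 167]
t=2: [330, 467, 329, 471]
t=3: [113, 459, 113, 459]
t=4: [83, 237, 83, 237]
t=5: [411, 235, 411, 235]
t=6: [391, 76, 391, 76]
t=7: [186, 42, 186, 42]
t=8: [175, 340, 175, 340]
t=9: [492, 361, 492, 361]
t=10: [15, 75, 15, 75]
t=11: [193, 125, 193, 125]
t=12: [283, 361, 283, 361]
t=13: [54, 429, 54, 429]
t=14: [59, 159, 59, 159]
t=15: [307, 194, 307, 194]
t=16: [383, 478, 383, 478]
t=17: [69, 25, 69, 25]
t=18: [137, 187, 137, 187]
t=19: [354, 298, 354, 298]
t=20: [436, 52, 436, 52]
t=21: [158, 62, 158, 62]
t=22: [197, 307, 197, 307]
t=23: [478, 387, 478, 387]
t=24: [28, 69, 28, 69]
t=25: [188, 140, 188, 140]
t=26: [301, 357, 301, 357]
t=27: [53, 437, 53, 437]
t=28: [63, 159, 63, 159]
t=29: [308, 198, 308, 198]
t=30: [389, 478, 389, 478]
t=31: [69, 29, 69, 29]
t=32: [142, 188, 142, 188]
t=33: [357, 304, 357, 304]
t=34: [439, 53, 439, 53]
t=35: [159, 64, 159, 64]
t=36: [200, 308, 200, 308]
t=37: [479, 391, 479, 391]
t=38: [30, 70, 30, 70]
t=39: [189, 143, 189, 143]
t=40: [305, 358, 305, 358]
t=41: [54, 440, 54, 440]
t=42: [64, 160, 64, 160]
t=43: [310, 200, 310, 200]
t=44: [392, 480, 392, 480]
t=45: [71, 31, 71, 31]
t=46: [145, 191, 145, 191]
t=47: [361, 308, 361, 308]
t=48: [441, 56, 441, 56]
t=49: [162, 66, 162, 66]
t=50: [203, 312, 203, 312]
t=51: [482, 395, 482, 395]
t=52: [32, 72, 32, 72]
t=53: [192, 146, 192, 146]
t=54: [310, 362, 310, 362]
t=55: [56, 443, 56, 443]
t=56: [67, 163, 67, 163]
t=57: [314, 204, 314, 204]
t=58: [396, 483, 396, 483]
t=59: [73, 33, 73, 33]
t=60: [148, 194, 148, 194]
t=61: [365, 313, 365, 313]
t=62: [444, 58, 444, 58]
t=63: [165, 67, 165, 67]
t=64: [205, 317, 205, 317]
t=65: [485, 398, 485, 398]
t=66: [34, 74, 34, 74]
t=67: [195, 149, 195, 149]
t=68: [314, 367, 314, 367]
t=69: [59, 445, 59, 445]
t=70: [68, 167, 68, 167]
t=71: [319, 206, 319, 206]
t=72: [399, 486, 399, 486]
t=73: [75, 35, 75, 35]
t=74: [150, 196, 150, 196]
t=75: [368, 315, 368, 315]
t=76: [445, 60, 445, 60]
t=77: [168, 68, 168, 68]
t=78: [206, 320, 206, 320]
t=79: [486, 399, 486, 399]
t=80: [35, 75, 35, 75]
t=81: [196, 150, 196, 150]
t=82: [315, 368, 315, 368]
t=83: [60, 445, 60, 445]
t=84: [68, 168, 68, 168]
t=85: [320, 206, 320, 206]
t=86: [399, 486, 399, 486]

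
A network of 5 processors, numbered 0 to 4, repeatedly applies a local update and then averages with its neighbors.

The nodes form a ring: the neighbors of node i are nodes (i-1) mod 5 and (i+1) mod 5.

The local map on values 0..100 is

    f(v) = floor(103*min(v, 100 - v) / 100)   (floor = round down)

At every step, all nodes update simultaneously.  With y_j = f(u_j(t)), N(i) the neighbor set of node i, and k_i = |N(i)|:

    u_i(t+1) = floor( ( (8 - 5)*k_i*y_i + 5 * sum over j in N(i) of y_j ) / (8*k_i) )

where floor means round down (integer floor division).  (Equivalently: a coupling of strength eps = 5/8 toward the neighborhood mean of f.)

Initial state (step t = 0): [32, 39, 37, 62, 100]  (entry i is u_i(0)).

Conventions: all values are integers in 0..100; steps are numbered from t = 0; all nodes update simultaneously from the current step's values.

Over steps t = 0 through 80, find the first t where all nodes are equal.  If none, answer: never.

Answer: 9
Key observation: Synchronization is absorbing here: once all nodes are equal they stay equal, and step 9 is the first all-equal step.

Derivation:
t=0: [32, 39, 37, 62, 100]  (not all equal)
t=1: [24, 36, 38, 26, 22]  (not all equal)
t=2: [27, 33, 34, 28, 23]  (not all equal)
t=3: [27, 31, 32, 28, 25]  (not all equal)
t=4: [27, 30, 30, 28, 26]  (not all equal)
t=5: [27, 29, 29, 28, 26]  (not all equal)
t=6: [27, 28, 28, 27, 26]  (not all equal)
t=7: [27, 27, 27, 27, 26]  (not all equal)
t=8: [26, 27, 27, 26, 26]  (not all equal)
t=9: [26, 26, 26, 26, 26]  (all equal)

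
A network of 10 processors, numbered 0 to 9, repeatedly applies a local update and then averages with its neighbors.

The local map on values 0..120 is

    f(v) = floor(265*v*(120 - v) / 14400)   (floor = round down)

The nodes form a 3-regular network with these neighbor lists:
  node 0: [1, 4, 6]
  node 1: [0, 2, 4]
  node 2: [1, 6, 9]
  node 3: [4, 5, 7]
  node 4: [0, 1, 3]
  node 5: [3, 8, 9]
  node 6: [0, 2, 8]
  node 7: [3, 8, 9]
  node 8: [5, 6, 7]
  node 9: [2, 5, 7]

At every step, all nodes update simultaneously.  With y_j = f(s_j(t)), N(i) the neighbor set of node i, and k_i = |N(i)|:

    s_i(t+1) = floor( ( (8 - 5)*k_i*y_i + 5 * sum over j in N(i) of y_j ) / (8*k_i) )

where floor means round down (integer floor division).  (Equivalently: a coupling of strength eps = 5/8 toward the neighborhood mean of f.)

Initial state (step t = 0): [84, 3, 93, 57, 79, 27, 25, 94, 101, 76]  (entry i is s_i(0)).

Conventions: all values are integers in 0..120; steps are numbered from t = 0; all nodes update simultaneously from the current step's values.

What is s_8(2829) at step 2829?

Simulating step by step:
t=0: [84, 3, 93, 57, 79, 27, 25, 94, 101, 76]
t=1: [43, 35, 40, 55, 48, 51, 44, 50, 40, 51]
t=2: [59, 57, 59, 64, 60, 62, 59, 62, 61, 62]
t=3: [66, 66, 66, 65, 65, 65, 66, 65, 66, 66]
t=4: [65, 65, 65, 65, 65, 65, 65, 65, 65, 65]
t=5: [65, 65, 65, 65, 65, 65, 65, 65, 65, 65]

Answer: s_8(2829) = 65
Key observation: The state at step 4, [65, 65, 65, 65, 65, 65, 65, 65, 65, 65], reappears at step 5: the system is in a cycle of period 1 from step 4 on.  Therefore the state at step 2829 equals the state at step 4 + ((2829 - 4) mod 1) = 4, which is [65, 65, 65, 65, 65, 65, 65, 65, 65, 65].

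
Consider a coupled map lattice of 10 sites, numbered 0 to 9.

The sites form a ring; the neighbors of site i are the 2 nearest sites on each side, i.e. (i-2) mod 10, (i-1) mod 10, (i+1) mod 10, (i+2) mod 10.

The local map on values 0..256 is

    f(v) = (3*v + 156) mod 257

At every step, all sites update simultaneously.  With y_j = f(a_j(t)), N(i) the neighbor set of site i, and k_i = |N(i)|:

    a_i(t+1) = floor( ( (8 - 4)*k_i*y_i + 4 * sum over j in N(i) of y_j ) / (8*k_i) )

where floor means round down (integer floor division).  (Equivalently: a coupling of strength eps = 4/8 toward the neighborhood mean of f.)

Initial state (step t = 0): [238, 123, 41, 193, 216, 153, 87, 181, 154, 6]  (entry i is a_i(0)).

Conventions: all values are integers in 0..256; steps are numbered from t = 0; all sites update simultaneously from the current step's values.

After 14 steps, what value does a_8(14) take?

Simulating step by step:
t=0: [238, 123, 41, 193, 216, 153, 87, 181, 154, 6]
t=1: [88, 70, 56, 131, 79, 125, 132, 159, 129, 136]
t=2: [113, 93, 88, 58, 87, 49, 56, 76, 60, 77]
t=3: [187, 164, 162, 104, 123, 76, 85, 103, 109, 142]
t=4: [171, 143, 133, 155, 83, 136, 148, 175, 192, 130]
t=5: [122, 77, 80, 92, 109, 88, 115, 131, 164, 92]
t=6: [76, 127, 136, 169, 203, 166, 191, 107, 124, 125]
t=7: [76, 54, 93, 132, 194, 174, 185, 158, 79, 56]
t=8: [118, 81, 145, 97, 184, 153, 178, 128, 131, 88]
t=9: [178, 156, 135, 159, 165, 123, 132, 72, 94, 138]
t=10: [137, 104, 91, 97, 95, 56, 74, 93, 138, 100]
t=11: [106, 182, 165, 174, 160, 117, 121, 144, 96, 161]
t=12: [188, 174, 154, 169, 130, 170, 81, 107, 146, 145]
t=13: [156, 149, 120, 131, 84, 143, 131, 166, 120, 122]
t=14: [67, 63, 49, 56, 93, 80, 63, 84, 37, 46]

Answer: a_8(14) = 37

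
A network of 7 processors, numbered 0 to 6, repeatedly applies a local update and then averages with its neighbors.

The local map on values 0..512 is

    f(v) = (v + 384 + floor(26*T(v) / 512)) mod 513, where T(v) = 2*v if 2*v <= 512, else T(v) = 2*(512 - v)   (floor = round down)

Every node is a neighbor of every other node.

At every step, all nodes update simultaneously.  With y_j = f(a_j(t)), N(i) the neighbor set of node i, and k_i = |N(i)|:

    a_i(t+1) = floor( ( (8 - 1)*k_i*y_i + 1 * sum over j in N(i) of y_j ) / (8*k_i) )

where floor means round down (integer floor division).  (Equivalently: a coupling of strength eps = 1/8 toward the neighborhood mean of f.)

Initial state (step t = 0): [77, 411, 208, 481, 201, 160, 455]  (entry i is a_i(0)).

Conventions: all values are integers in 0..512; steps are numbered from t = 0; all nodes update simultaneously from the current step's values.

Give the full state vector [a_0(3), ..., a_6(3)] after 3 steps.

Simulating step by step:
t=0: [77, 411, 208, 481, 201, 160, 455]
t=1: [434, 284, 120, 338, 113, 75, 317]
t=2: [306, 191, 42, 232, 473, 437, 216]
t=3: [201, 102, 400, 141, 329, 302, 125]

Answer: [201, 102, 400, 141, 329, 302, 125]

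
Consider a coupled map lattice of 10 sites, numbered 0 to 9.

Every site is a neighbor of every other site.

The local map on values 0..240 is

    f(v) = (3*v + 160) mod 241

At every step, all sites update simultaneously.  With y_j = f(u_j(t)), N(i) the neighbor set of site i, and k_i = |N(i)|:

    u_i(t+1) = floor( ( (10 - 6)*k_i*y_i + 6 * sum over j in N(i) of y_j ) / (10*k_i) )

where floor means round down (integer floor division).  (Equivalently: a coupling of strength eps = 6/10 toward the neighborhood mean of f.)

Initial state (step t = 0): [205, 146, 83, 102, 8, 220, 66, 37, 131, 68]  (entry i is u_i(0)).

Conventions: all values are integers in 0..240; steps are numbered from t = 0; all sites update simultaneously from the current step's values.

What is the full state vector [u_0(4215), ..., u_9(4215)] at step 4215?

Simulating step by step:
t=0: [205, 146, 83, 102, 8, 220, 66, 37, 131, 68]
t=1: [96, 117, 134, 153, 140, 111, 117, 88, 102, 119]
t=2: [137, 78, 95, 114, 101, 72, 78, 129, 143, 80]
t=3: [116, 138, 155, 93, 161, 132, 138, 108, 122, 140]
t=4: [70, 92, 109, 128, 115, 86, 92, 62, 76, 94]
t=5: [125, 147, 84, 103, 90, 141, 147, 117, 131, 149]
t=6: [98, 120, 137, 156, 143, 114, 120, 90, 104, 122]
t=7: [145, 87, 104, 123, 110, 81, 87, 137, 151, 89]
t=8: [126, 148, 165, 104, 91, 142, 148, 118, 132, 150]
t=9: [100, 122, 139, 159, 146, 116, 122, 92, 106, 124]
t=10: [151, 93, 110, 130, 117, 87, 93, 143, 157, 95]
t=11: [128, 150, 87, 107, 94, 144, 150, 120, 134, 152]
t=12: [107, 129, 146, 166, 153, 123, 129, 99, 113, 131]
t=13: [156, 98, 115, 135, 122, 92, 98, 148, 82, 100]
t=14: [143, 165, 102, 122, 109, 159, 165, 135, 149, 167]
t=15: [120, 142, 159, 99, 86, 136, 142, 112, 126, 144]
t=16: [83, 105, 122, 142, 129, 99, 105, 75, 89, 107]
t=17: [165, 187, 123, 143, 130, 181, 187, 157, 171, 189]
t=18: [153, 175, 111, 131, 118, 169, 175, 145, 159, 97]
t=19: [133, 155, 91, 111, 98, 149, 155, 125, 139, 158]
t=20: [105, 127, 144, 83, 151, 121, 127, 97, 111, 130]
t=21: [150, 92, 109, 128, 116, 86, 92, 142, 76, 95]
t=22: [125, 147, 84, 103, 91, 141, 147, 117, 131, 150]
t=23: [98, 120, 137, 156, 144, 114, 120, 90, 104, 123]
t=24: [145, 87, 104, 123, 111, 81, 87, 137, 151, 90]
t=25: [126, 148, 165, 104, 92, 142, 148, 118, 132, 151]
t=26: [101, 123, 140, 159, 147, 117, 123, 93, 107, 126]
t=27: [154, 96, 113, 132, 120, 90, 96, 146, 160, 99]
t=28: [137, 159, 96, 115, 103, 153, 159, 129, 143, 162]
t=29: [118, 140, 157, 96, 164, 134, 140, 110, 124, 143]
t=30: [77, 99, 116, 135, 123, 93, 99, 69, 83, 102]
t=31: [147, 169, 105, 124, 112, 163, 169, 139, 153, 172]
t=32: [131, 153, 170, 108, 96, 147, 153, 123, 137, 156]
t=33: [99, 121, 138, 76, 145, 115, 121, 91, 105, 124]
t=34: [148, 90, 107, 125, 114, 84, 90, 140, 154, 93]
t=35: [135, 157, 174, 112, 101, 151, 157, 127, 141, 160]
t=36: [112, 134, 151, 89, 158, 128, 134, 104, 118, 137]
t=37: [75, 97, 114, 132, 121, 91, 97, 147, 81, 100]
t=38: [140, 162, 99, 117, 106, 156, 162, 132, 146, 165]
t=39: [127, 149, 166, 104, 173, 143, 149, 119, 133, 152]
t=40: [104, 126, 143, 161, 150, 120, 126, 96, 110, 129]
t=41: [147, 89, 106, 124, 113, 83, 89, 139, 73, 92]
t=42: [132, 154, 171, 109, 98, 148, 154, 124, 138, 157]
t=43: [103, 125, 142, 80, 149, 119, 125, 95, 109, 128]
t=44: [144, 86, 103, 121, 110, 80, 86, 136, 70, 89]
t=45: [123, 145, 162, 100, 89, 139, 145, 115, 129, 148]
t=46: [92, 114, 131, 149, 138, 108, 114, 84, 98, 117]
t=47: [127, 69, 86, 104, 93, 63, 69, 119, 133, 72]
t=48: [104, 126, 143, 161, 150, 120, 126, 96, 110, 129]

Answer: [127, 69, 86, 104, 93, 63, 69, 119, 133, 72]
Key observation: The state at step 40, [104, 126, 143, 161, 150, 120, 126, 96, 110, 129], reappears at step 48: the system is in a cycle of period 8 from step 40 on.  Therefore the state at step 4215 equals the state at step 40 + ((4215 - 40) mod 8) = 47, which is [127, 69, 86, 104, 93, 63, 69, 119, 133, 72].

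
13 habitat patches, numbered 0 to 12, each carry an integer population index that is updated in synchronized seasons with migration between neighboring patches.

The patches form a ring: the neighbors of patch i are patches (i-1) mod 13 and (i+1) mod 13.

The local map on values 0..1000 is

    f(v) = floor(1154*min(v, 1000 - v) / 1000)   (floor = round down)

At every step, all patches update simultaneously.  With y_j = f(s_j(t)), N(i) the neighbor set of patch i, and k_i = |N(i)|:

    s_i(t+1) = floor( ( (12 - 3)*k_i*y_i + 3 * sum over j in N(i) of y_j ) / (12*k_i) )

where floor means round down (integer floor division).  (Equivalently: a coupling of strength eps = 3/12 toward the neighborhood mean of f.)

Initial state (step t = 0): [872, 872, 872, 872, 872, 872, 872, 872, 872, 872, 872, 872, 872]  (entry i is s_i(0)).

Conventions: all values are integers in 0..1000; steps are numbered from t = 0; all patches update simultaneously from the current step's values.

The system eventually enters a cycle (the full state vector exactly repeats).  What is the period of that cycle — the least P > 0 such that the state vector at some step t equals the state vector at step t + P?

Simulating step by step:
t=0: [872, 872, 872, 872, 872, 872, 872, 872, 872, 872, 872, 872, 872]
t=1: [147, 147, 147, 147, 147, 147, 147, 147, 147, 147, 147, 147, 147]
t=2: [169, 169, 169, 169, 169, 169, 169, 169, 169, 169, 169, 169, 169]
t=3: [195, 195, 195, 195, 195, 195, 195, 195, 195, 195, 195, 195, 195]
t=4: [225, 225, 225, 225, 225, 225, 225, 225, 225, 225, 225, 225, 225]
t=5: [259, 259, 259, 259, 259, 259, 259, 259, 259, 259, 259, 259, 259]
t=6: [298, 298, 298, 298, 298, 298, 298, 298, 298, 298, 298, 298, 298]
t=7: [343, 343, 343, 343, 343, 343, 343, 343, 343, 343, 343, 343, 343]
t=8: [395, 395, 395, 395, 395, 395, 395, 395, 395, 395, 395, 395, 395]
t=9: [455, 455, 455, 455, 455, 455, 455, 455, 455, 455, 455, 455, 455]
t=10: [525, 525, 525, 525, 525, 525, 525, 525, 525, 525, 525, 525, 525]
t=11: [548, 548, 548, 548, 548, 548, 548, 548, 548, 548, 548, 548, 548]
t=12: [521, 521, 521, 521, 521, 521, 521, 521, 521, 521, 521, 521, 521]
t=13: [552, 552, 552, 552, 552, 552, 552, 552, 552, 552, 552, 552, 552]
t=14: [516, 516, 516, 516, 516, 516, 516, 516, 516, 516, 516, 516, 516]
t=15: [558, 558, 558, 558, 558, 558, 558, 558, 558, 558, 558, 558, 558]
t=16: [510, 510, 510, 510, 510, 510, 510, 510, 510, 510, 510, 510, 510]
t=17: [565, 565, 565, 565, 565, 565, 565, 565, 565, 565, 565, 565, 565]
t=18: [501, 501, 501, 501, 501, 501, 501, 501, 501, 501, 501, 501, 501]
t=19: [575, 575, 575, 575, 575, 575, 575, 575, 575, 575, 575, 575, 575]
t=20: [490, 490, 490, 490, 490, 490, 490, 490, 490, 490, 490, 490, 490]
t=21: [565, 565, 565, 565, 565, 565, 565, 565, 565, 565, 565, 565, 565]

Answer: 4
Key observation: The state at step 17, [565, 565, 565, 565, 565, 565, 565, 565, 565, 565, 565, 565, 565], reappears at step 21 — and no state repeats earlier — so the cycle the system enters has period 4.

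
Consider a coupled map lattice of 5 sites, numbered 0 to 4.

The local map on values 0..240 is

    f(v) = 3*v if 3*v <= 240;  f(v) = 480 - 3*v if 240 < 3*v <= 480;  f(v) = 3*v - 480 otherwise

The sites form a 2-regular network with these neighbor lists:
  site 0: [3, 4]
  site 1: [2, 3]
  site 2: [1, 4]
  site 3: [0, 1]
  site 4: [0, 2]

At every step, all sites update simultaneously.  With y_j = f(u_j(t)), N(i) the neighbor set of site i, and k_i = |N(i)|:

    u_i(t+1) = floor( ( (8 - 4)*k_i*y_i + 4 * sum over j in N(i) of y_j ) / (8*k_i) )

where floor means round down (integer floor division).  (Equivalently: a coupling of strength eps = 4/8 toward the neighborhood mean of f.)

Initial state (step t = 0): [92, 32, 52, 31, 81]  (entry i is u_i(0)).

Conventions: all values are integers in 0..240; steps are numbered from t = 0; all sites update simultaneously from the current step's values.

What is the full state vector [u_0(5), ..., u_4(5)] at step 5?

Answer: [147, 145, 150, 133, 151]

Derivation:
t=0: [92, 32, 52, 31, 81]
t=1: [184, 110, 161, 121, 208]
t=2: [101, 105, 75, 114, 90]
t=3: [175, 173, 206, 154, 205]
t=4: [60, 58, 112, 30, 113]
t=5: [147, 145, 150, 133, 151]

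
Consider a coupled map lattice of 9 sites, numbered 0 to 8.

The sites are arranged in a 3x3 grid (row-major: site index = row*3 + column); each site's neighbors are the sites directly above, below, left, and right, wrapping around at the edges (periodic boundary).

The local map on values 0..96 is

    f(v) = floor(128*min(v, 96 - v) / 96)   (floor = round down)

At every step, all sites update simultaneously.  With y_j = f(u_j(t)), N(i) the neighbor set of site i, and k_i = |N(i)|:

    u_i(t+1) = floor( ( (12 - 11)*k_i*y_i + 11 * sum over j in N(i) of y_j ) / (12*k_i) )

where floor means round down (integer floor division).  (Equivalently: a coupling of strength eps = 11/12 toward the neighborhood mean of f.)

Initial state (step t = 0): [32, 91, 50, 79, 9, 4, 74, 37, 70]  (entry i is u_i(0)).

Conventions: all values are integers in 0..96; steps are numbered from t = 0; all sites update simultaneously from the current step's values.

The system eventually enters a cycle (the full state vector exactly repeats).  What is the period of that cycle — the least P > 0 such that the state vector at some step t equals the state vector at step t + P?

Simulating step by step:
t=0: [32, 91, 50, 79, 9, 4, 74, 37, 70]
t=1: [30, 38, 25, 22, 19, 29, 36, 22, 35]
t=2: [40, 33, 42, 37, 35, 33, 37, 41, 37]
t=3: [49, 51, 48, 48, 47, 49, 51, 47, 50]
t=4: [62, 62, 61, 61, 62, 62, 62, 60, 61]
t=5: [45, 45, 45, 45, 45, 45, 46, 45, 46]
t=6: [60, 60, 60, 60, 60, 60, 60, 60, 60]
t=7: [48, 48, 48, 48, 48, 48, 48, 48, 48]
t=8: [64, 64, 64, 64, 64, 64, 64, 64, 64]
t=9: [42, 42, 42, 42, 42, 42, 42, 42, 42]
t=10: [56, 56, 56, 56, 56, 56, 56, 56, 56]
t=11: [53, 53, 53, 53, 53, 53, 53, 53, 53]
t=12: [57, 57, 57, 57, 57, 57, 57, 57, 57]
t=13: [52, 52, 52, 52, 52, 52, 52, 52, 52]
t=14: [58, 58, 58, 58, 58, 58, 58, 58, 58]
t=15: [50, 50, 50, 50, 50, 50, 50, 50, 50]
t=16: [61, 61, 61, 61, 61, 61, 61, 61, 61]
t=17: [46, 46, 46, 46, 46, 46, 46, 46, 46]
t=18: [61, 61, 61, 61, 61, 61, 61, 61, 61]

Answer: 2
Key observation: The state at step 16, [61, 61, 61, 61, 61, 61, 61, 61, 61], reappears at step 18 — and no state repeats earlier — so the cycle the system enters has period 2.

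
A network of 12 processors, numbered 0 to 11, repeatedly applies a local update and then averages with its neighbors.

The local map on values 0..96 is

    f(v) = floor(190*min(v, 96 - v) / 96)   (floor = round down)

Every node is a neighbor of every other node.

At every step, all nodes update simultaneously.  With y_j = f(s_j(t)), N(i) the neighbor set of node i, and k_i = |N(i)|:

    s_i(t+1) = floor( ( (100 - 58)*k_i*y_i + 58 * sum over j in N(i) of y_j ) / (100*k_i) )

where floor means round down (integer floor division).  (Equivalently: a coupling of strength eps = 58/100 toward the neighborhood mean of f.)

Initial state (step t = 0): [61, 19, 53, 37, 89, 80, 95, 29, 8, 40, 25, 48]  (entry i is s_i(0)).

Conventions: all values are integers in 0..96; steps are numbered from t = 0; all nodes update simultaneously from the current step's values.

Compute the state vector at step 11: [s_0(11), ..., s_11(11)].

Answer: [48, 47, 48, 48, 48, 47, 48, 47, 48, 48, 47, 49]

Derivation:
t=0: [61, 19, 53, 37, 89, 80, 95, 29, 8, 40, 25, 48]
t=1: [57, 45, 63, 58, 36, 43, 32, 52, 37, 60, 49, 66]
t=2: [76, 80, 71, 75, 73, 79, 71, 79, 74, 73, 82, 69]
t=3: [40, 37, 43, 40, 42, 37, 43, 37, 41, 42, 35, 45]
t=4: [79, 77, 81, 79, 80, 77, 81, 77, 79, 80, 75, 82]
t=5: [33, 34, 31, 33, 32, 34, 31, 34, 33, 32, 36, 30]
t=6: [64, 65, 63, 64, 63, 65, 63, 65, 64, 63, 66, 62]
t=7: [63, 62, 63, 63, 63, 62, 63, 62, 63, 63, 61, 64]
t=8: [65, 66, 65, 65, 65, 66, 65, 66, 65, 65, 66, 64]
t=9: [60, 59, 60, 60, 60, 59, 60, 59, 60, 60, 59, 61]
t=10: [71, 72, 71, 71, 71, 72, 71, 72, 71, 71, 72, 70]
t=11: [48, 47, 48, 48, 48, 47, 48, 47, 48, 48, 47, 49]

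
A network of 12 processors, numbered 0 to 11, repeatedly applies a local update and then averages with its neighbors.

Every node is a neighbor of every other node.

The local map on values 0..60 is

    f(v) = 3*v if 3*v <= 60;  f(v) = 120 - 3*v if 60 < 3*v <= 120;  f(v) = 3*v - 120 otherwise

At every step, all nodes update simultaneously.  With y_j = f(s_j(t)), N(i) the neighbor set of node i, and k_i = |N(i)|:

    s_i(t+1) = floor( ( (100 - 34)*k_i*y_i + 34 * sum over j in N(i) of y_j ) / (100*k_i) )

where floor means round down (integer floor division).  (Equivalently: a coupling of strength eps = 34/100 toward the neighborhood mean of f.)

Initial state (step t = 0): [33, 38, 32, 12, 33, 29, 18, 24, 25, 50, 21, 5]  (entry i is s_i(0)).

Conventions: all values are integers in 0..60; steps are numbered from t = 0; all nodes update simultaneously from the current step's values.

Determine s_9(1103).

Answer: s_9(1103) = 3
Key observation: The state at step 40, [9, 9, 9, 9, 9, 9, 9, 9, 9, 9, 9, 9], reappears at step 44: the system is in a cycle of period 4 from step 40 on.  Therefore the state at step 1103 equals the state at step 40 + ((1103 - 40) mod 4) = 43, which is [3, 3, 3, 3, 3, 3, 3, 3, 3, 3, 3, 3].

Derivation:
t=0: [33, 38, 32, 12, 33, 29, 18, 24, 25, 50, 21, 5]
t=1: [25, 15, 27, 34, 25, 32, 46, 42, 40, 30, 47, 21]
t=2: [39, 39, 35, 22, 39, 25, 22, 14, 10, 29, 23, 46]
t=3: [12, 12, 20, 44, 12, 39, 44, 37, 29, 31, 42, 22]
t=4: [32, 32, 47, 17, 32, 11, 17, 15, 30, 27, 13, 43]
t=5: [27, 27, 25, 44, 27, 32, 44, 40, 30, 36, 36, 17]
t=6: [34, 34, 38, 17, 34, 24, 17, 9, 28, 17, 17, 41]
t=7: [23, 23, 15, 43, 23, 41, 43, 28, 34, 43, 43, 13]
t=8: [42, 42, 38, 15, 42, 12, 15, 32, 21, 15, 15, 34]
t=9: [14, 14, 14, 38, 14, 33, 38, 25, 46, 38, 38, 21]
t=10: [36, 36, 36, 14, 36, 23, 14, 38, 21, 14, 14, 46]
t=11: [18, 18, 18, 37, 18, 42, 37, 14, 46, 37, 37, 22]
t=12: [45, 45, 45, 17, 45, 15, 17, 37, 22, 17, 17, 45]
t=13: [21, 21, 21, 44, 21, 40, 44, 17, 45, 44, 44, 21]
t=14: [48, 48, 48, 19, 48, 12, 19, 44, 21, 19, 19, 48]
t=15: [29, 29, 29, 49, 29, 36, 49, 21, 49, 49, 49, 29]
t=16: [32, 32, 32, 28, 32, 18, 28, 47, 28, 28, 28, 32]
t=17: [26, 26, 26, 34, 26, 45, 34, 24, 34, 34, 34, 26]
t=18: [37, 37, 37, 22, 37, 20, 22, 41, 22, 22, 22, 37]
t=19: [17, 17, 17, 45, 17, 49, 45, 13, 45, 45, 45, 17]
t=20: [44, 44, 44, 21, 44, 29, 21, 36, 21, 21, 21, 44]
t=21: [19, 19, 19, 47, 19, 32, 47, 19, 47, 47, 47, 19]
t=22: [50, 50, 50, 27, 50, 29, 27, 50, 27, 27, 27, 50]
t=23: [31, 31, 31, 37, 31, 33, 37, 31, 37, 37, 37, 31]
t=24: [24, 24, 24, 12, 24, 20, 12, 24, 12, 12, 12, 24]
t=25: [46, 46, 46, 38, 46, 54, 38, 46, 38, 38, 38, 46]
t=26: [16, 16, 16, 9, 16, 31, 9, 16, 9, 9, 9, 16]
t=27: [44, 44, 44, 30, 44, 30, 30, 44, 30, 30, 30, 44]
t=28: [15, 15, 15, 26, 15, 26, 26, 15, 26, 26, 26, 15]
t=29: [44, 44, 44, 42, 44, 42, 42, 44, 42, 42, 42, 44]
t=30: [10, 10, 10, 7, 10, 7, 7, 10, 7, 7, 7, 10]
t=31: [28, 28, 28, 22, 28, 22, 22, 28, 22, 22, 22, 28]
t=32: [39, 39, 39, 50, 39, 50, 50, 39, 50, 50, 50, 39]
t=33: [8, 8, 8, 24, 8, 24, 24, 8, 24, 24, 24, 8]
t=34: [28, 28, 28, 43, 28, 43, 43, 28, 43, 43, 43, 28]
t=35: [30, 30, 30, 14, 30, 14, 14, 30, 14, 14, 14, 30]
t=36: [32, 32, 32, 39, 32, 39, 39, 32, 39, 39, 39, 32]
t=37: [20, 20, 20, 6, 20, 6, 6, 20, 6, 6, 6, 20]
t=38: [52, 52, 52, 25, 52, 25, 25, 52, 25, 25, 25, 52]
t=39: [37, 37, 37, 43, 37, 43, 43, 37, 43, 43, 43, 37]
t=40: [9, 9, 9, 9, 9, 9, 9, 9, 9, 9, 9, 9]
t=41: [27, 27, 27, 27, 27, 27, 27, 27, 27, 27, 27, 27]
t=42: [39, 39, 39, 39, 39, 39, 39, 39, 39, 39, 39, 39]
t=43: [3, 3, 3, 3, 3, 3, 3, 3, 3, 3, 3, 3]
t=44: [9, 9, 9, 9, 9, 9, 9, 9, 9, 9, 9, 9]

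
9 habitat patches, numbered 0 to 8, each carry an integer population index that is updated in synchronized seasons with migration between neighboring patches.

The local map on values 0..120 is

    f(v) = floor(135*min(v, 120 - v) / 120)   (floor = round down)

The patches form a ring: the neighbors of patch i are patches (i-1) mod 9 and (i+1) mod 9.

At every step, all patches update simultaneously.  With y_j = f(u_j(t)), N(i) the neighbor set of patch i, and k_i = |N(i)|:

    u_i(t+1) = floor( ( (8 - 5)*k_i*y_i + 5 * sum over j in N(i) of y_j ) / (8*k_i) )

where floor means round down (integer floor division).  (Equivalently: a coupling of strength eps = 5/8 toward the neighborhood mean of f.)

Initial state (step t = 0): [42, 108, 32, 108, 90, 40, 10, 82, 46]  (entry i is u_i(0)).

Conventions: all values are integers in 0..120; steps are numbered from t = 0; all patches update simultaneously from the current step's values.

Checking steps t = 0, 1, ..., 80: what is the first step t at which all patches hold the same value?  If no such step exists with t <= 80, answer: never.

Answer: never
Key observation: The state at step 10 reappears at step 12 — the system is in a cycle of period 2 from step 10 on.  No step 0..12 is synchronized, and the cycle repeats forever, so no step up to 80 (or ever) has all patches equal.

Derivation:
t=0: [42, 108, 32, 108, 90, 40, 10, 82, 46]  (not all equal)
t=1: [37, 30, 21, 26, 30, 30, 31, 35, 46]  (not all equal)
t=2: [41, 32, 28, 28, 31, 33, 35, 41, 44]  (not all equal)
t=3: [43, 37, 32, 31, 34, 36, 40, 44, 47]  (not all equal)
t=4: [47, 41, 36, 35, 37, 40, 44, 48, 49]  (not all equal)
t=5: [51, 46, 41, 39, 41, 45, 49, 52, 53]  (not all equal)
t=6: [55, 51, 46, 44, 46, 50, 54, 57, 58]  (not all equal)
t=7: [61, 56, 52, 50, 51, 55, 60, 63, 63]  (not all equal)
t=8: [64, 62, 58, 56, 57, 61, 64, 64, 64]  (not all equal)
t=9: [63, 64, 64, 63, 64, 64, 63, 63, 63]  (not all equal)
t=10: [63, 63, 63, 63, 63, 63, 63, 64, 64]  (not all equal)
t=11: [63, 64, 64, 64, 64, 64, 63, 63, 63]  (not all equal)
t=12: [63, 63, 63, 63, 63, 63, 63, 64, 64]  (not all equal)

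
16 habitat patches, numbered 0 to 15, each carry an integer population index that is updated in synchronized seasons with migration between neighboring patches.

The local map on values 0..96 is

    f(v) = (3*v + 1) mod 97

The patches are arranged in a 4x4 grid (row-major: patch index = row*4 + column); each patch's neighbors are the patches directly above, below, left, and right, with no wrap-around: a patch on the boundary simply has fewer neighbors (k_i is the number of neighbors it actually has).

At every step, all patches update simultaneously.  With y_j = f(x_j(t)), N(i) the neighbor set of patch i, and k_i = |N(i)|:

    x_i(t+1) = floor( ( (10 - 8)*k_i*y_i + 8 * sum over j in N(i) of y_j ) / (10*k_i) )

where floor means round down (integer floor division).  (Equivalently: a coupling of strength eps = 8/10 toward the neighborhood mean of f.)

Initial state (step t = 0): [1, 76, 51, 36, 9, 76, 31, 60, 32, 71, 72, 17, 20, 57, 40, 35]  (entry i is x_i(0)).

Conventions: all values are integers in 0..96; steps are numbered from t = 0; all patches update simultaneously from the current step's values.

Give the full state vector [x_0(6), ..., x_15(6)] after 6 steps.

Simulating step by step:
t=0: [1, 76, 51, 36, 9, 76, 31, 60, 32, 71, 72, 17, 20, 57, 40, 35]
t=1: [26, 32, 49, 58, 16, 42, 58, 58, 29, 30, 42, 41, 42, 43, 33, 32]
t=2: [35, 42, 51, 67, 62, 49, 53, 64, 62, 54, 45, 34, 54, 39, 17, 12]
t=3: [49, 37, 38, 62, 58, 60, 61, 39, 77, 53, 45, 47, 57, 53, 36, 30]
t=4: [47, 43, 54, 33, 61, 65, 49, 63, 65, 57, 49, 49, 55, 52, 53, 41]
t=5: [57, 36, 36, 64, 30, 49, 52, 46, 62, 38, 58, 55, 38, 67, 49, 51]
t=6: [56, 39, 47, 40, 75, 46, 48, 68, 51, 49, 55, 61, 42, 24, 48, 59]

Answer: [56, 39, 47, 40, 75, 46, 48, 68, 51, 49, 55, 61, 42, 24, 48, 59]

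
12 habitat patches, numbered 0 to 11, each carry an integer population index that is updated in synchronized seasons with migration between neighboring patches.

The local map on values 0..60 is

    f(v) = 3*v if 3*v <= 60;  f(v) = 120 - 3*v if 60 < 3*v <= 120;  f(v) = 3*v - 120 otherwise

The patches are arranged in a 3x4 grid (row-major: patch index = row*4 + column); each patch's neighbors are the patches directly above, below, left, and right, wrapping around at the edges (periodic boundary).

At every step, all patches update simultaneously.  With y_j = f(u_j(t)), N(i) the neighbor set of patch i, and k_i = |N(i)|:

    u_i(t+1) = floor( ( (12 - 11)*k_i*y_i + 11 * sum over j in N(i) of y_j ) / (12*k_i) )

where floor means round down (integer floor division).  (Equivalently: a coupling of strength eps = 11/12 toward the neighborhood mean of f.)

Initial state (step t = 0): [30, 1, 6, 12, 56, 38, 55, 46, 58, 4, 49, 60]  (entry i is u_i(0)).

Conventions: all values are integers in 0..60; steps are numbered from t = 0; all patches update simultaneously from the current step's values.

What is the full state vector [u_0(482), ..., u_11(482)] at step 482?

Simulating step by step:
t=0: [30, 1, 6, 12, 56, 38, 55, 46, 58, 4, 49, 60]
t=1: [34, 15, 26, 31, 28, 25, 19, 44, 38, 21, 33, 35]
t=2: [27, 40, 37, 22, 21, 48, 32, 31, 29, 31, 40, 16]
t=3: [36, 22, 18, 32, 32, 26, 15, 44, 41, 15, 24, 30]
t=4: [25, 39, 43, 26, 17, 42, 39, 29, 25, 37, 43, 22]
t=5: [36, 16, 13, 35, 33, 15, 13, 37, 40, 15, 17, 34]
t=6: [20, 36, 38, 19, 16, 38, 36, 22, 22, 36, 36, 18]
t=7: [44, 20, 21, 44, 43, 19, 18, 43, 44, 20, 20, 45]
t=8: [22, 47, 47, 22, 21, 46, 46, 21, 23, 48, 47, 22]
t=9: [46, 28, 27, 47, 46, 29, 28, 46, 47, 27, 28, 46]
t=10: [23, 32, 32, 23, 22, 32, 31, 22, 23, 32, 33, 23]
t=11: [45, 30, 30, 45, 45, 31, 30, 46, 45, 29, 30, 44]
t=12: [18, 26, 26, 18, 18, 27, 26, 18, 18, 26, 26, 18]
t=13: [51, 44, 44, 51, 50, 44, 44, 51, 51, 44, 44, 51]
t=14: [27, 16, 16, 28, 27, 16, 16, 27, 27, 16, 16, 28]
t=15: [40, 45, 45, 40, 41, 45, 45, 39, 40, 45, 45, 40]
t=16: [4, 11, 11, 4, 4, 12, 12, 4, 4, 11, 11, 4]
t=17: [16, 28, 28, 16, 17, 29, 29, 17, 16, 28, 28, 16]
t=18: [45, 38, 38, 45, 45, 38, 38, 45, 45, 38, 38, 45]
t=19: [12, 8, 8, 12, 12, 8, 8, 12, 12, 8, 8, 12]
t=20: [33, 26, 26, 33, 33, 26, 26, 33, 33, 26, 26, 33]
t=21: [25, 37, 37, 25, 25, 37, 37, 25, 25, 37, 37, 25]
t=22: [36, 17, 17, 36, 36, 17, 17, 36, 36, 17, 17, 36]
t=23: [20, 42, 42, 20, 20, 42, 42, 20, 20, 42, 42, 20]
t=24: [47, 18, 18, 47, 47, 18, 18, 47, 47, 18, 18, 47]
t=25: [28, 46, 46, 28, 28, 46, 46, 28, 28, 46, 46, 28]
t=26: [31, 22, 22, 31, 31, 22, 22, 31, 31, 22, 22, 31]
t=27: [33, 47, 47, 33, 33, 47, 47, 33, 33, 47, 47, 33]
t=28: [21, 21, 21, 21, 21, 21, 21, 21, 21, 21, 21, 21]
t=29: [57, 57, 57, 57, 57, 57, 57, 57, 57, 57, 57, 57]
t=30: [51, 51, 51, 51, 51, 51, 51, 51, 51, 51, 51, 51]
t=31: [33, 33, 33, 33, 33, 33, 33, 33, 33, 33, 33, 33]
t=32: [21, 21, 21, 21, 21, 21, 21, 21, 21, 21, 21, 21]

Answer: [51, 51, 51, 51, 51, 51, 51, 51, 51, 51, 51, 51]
Key observation: The state at step 28, [21, 21, 21, 21, 21, 21, 21, 21, 21, 21, 21, 21], reappears at step 32: the system is in a cycle of period 4 from step 28 on.  Therefore the state at step 482 equals the state at step 28 + ((482 - 28) mod 4) = 30, which is [51, 51, 51, 51, 51, 51, 51, 51, 51, 51, 51, 51].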